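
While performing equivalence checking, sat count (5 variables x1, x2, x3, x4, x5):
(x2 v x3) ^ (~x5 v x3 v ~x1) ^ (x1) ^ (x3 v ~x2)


CNF with 4 clauses over 5 vars (32 assignments).
An assignment satisfies CNF iff every clause has >=1 true literal.
Check each row (bits = x1,x2,x3,x4,x5; clause T/F shown):
  row 0 [00000]: clauses=FTFT -> 0
  row 1 [00001]: clauses=FTFT -> 0
  row 2 [00010]: clauses=FTFT -> 0
  row 3 [00011]: clauses=FTFT -> 0
  row 4 [00100]: clauses=TTFT -> 0
  row 5 [00101]: clauses=TTFT -> 0
  row 6 [00110]: clauses=TTFT -> 0
  row 7 [00111]: clauses=TTFT -> 0
  row 8 [01000]: clauses=TTFF -> 0
  row 9 [01001]: clauses=TTFF -> 0
  row 10 [01010]: clauses=TTFF -> 0
  row 11 [01011]: clauses=TTFF -> 0
  row 12 [01100]: clauses=TTFT -> 0
  row 13 [01101]: clauses=TTFT -> 0
  row 14 [01110]: clauses=TTFT -> 0
  row 15 [01111]: clauses=TTFT -> 0
  row 16 [10000]: clauses=FTTT -> 0
  row 17 [10001]: clauses=FFTT -> 0
  row 18 [10010]: clauses=FTTT -> 0
  row 19 [10011]: clauses=FFTT -> 0
  row 20 [10100]: clauses=TTTT -> 1
  row 21 [10101]: clauses=TTTT -> 1
  row 22 [10110]: clauses=TTTT -> 1
  row 23 [10111]: clauses=TTTT -> 1
  row 24 [11000]: clauses=TTTF -> 0
  row 25 [11001]: clauses=TFTF -> 0
  row 26 [11010]: clauses=TTTF -> 0
  row 27 [11011]: clauses=TFTF -> 0
  row 28 [11100]: clauses=TTTT -> 1
  row 29 [11101]: clauses=TTTT -> 1
  row 30 [11110]: clauses=TTTT -> 1
  row 31 [11111]: clauses=TTTT -> 1
Full result column, 8 rows per line (x1,x2 fixed per line; x3,x4,x5 runs 000..111 left to right):
  rows 0-7 [x1,x2=00]: 00000000  (ones: 0)
  rows 8-15 [x1,x2=01]: 00000000  (ones: 0)
  rows 16-23 [x1,x2=10]: 00001111  (ones: 4)
  rows 24-31 [x1,x2=11]: 00001111  (ones: 4)
Satisfying assignments = 0+0+4+4 = 8

8


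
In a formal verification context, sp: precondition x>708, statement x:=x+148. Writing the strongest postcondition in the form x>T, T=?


Formula: sp(P, x:=E) = exists old_x. (x = E[old_x/x]) AND P[old_x/x] (old_x is the value of x before the assignment; eliminate old_x by solving x = E[old_x/x] for old_x)
Step 1: Precondition P: x>708, i.e. old_x > 708
Step 2: Assignment gives x = old_x + 148, so old_x = x - 148
Step 3: Substitute into P: x - 148 > 708
Step 4: Simplify: x > 708+148 = 856

856


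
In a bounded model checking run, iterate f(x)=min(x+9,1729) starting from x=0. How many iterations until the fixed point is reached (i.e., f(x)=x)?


Step 1: x=0, cap=1729, increment=9
Step 2: x grows by 9 each step until capped at 1729; fixed point is x=1729
Step 3: iterations = ceil(1729/9) = 193

193


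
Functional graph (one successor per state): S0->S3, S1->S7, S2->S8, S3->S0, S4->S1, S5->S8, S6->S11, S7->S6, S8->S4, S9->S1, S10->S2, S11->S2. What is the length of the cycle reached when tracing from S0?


Trace from S0 until a state repeats:
  S0 -> S3 -> S0
S0 first seen at step 0, revisited at step 2.
Cycle length = 2 - 0 = 2

2


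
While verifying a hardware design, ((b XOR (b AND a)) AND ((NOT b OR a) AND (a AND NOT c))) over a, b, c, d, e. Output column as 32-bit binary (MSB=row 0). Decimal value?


Formula: ((b XOR (b AND a)) AND ((NOT b OR a) AND (a AND NOT c))) over a, b, c, d, e (32 rows)
Evaluate each row (bits = a,b,c,d,e, MSB first):
  row 0 [00000]: ((0 XOR (0 AND 0)) AND ((NOT 0 OR 0) AND (0 AND NOT 0))) -> 0
  row 1 [00001]: ((0 XOR (0 AND 0)) AND ((NOT 0 OR 0) AND (0 AND NOT 0))) -> 0
  row 2 [00010]: ((0 XOR (0 AND 0)) AND ((NOT 0 OR 0) AND (0 AND NOT 0))) -> 0
  row 3 [00011]: ((0 XOR (0 AND 0)) AND ((NOT 0 OR 0) AND (0 AND NOT 0))) -> 0
  row 4 [00100]: ((0 XOR (0 AND 0)) AND ((NOT 0 OR 0) AND (0 AND NOT 1))) -> 0
  row 5 [00101]: ((0 XOR (0 AND 0)) AND ((NOT 0 OR 0) AND (0 AND NOT 1))) -> 0
  row 6 [00110]: ((0 XOR (0 AND 0)) AND ((NOT 0 OR 0) AND (0 AND NOT 1))) -> 0
  row 7 [00111]: ((0 XOR (0 AND 0)) AND ((NOT 0 OR 0) AND (0 AND NOT 1))) -> 0
  row 8 [01000]: ((1 XOR (1 AND 0)) AND ((NOT 1 OR 0) AND (0 AND NOT 0))) -> 0
  row 9 [01001]: ((1 XOR (1 AND 0)) AND ((NOT 1 OR 0) AND (0 AND NOT 0))) -> 0
  row 10 [01010]: ((1 XOR (1 AND 0)) AND ((NOT 1 OR 0) AND (0 AND NOT 0))) -> 0
  row 11 [01011]: ((1 XOR (1 AND 0)) AND ((NOT 1 OR 0) AND (0 AND NOT 0))) -> 0
  row 12 [01100]: ((1 XOR (1 AND 0)) AND ((NOT 1 OR 0) AND (0 AND NOT 1))) -> 0
  row 13 [01101]: ((1 XOR (1 AND 0)) AND ((NOT 1 OR 0) AND (0 AND NOT 1))) -> 0
  row 14 [01110]: ((1 XOR (1 AND 0)) AND ((NOT 1 OR 0) AND (0 AND NOT 1))) -> 0
  row 15 [01111]: ((1 XOR (1 AND 0)) AND ((NOT 1 OR 0) AND (0 AND NOT 1))) -> 0
  row 16 [10000]: ((0 XOR (0 AND 1)) AND ((NOT 0 OR 1) AND (1 AND NOT 0))) -> 0
  row 17 [10001]: ((0 XOR (0 AND 1)) AND ((NOT 0 OR 1) AND (1 AND NOT 0))) -> 0
  row 18 [10010]: ((0 XOR (0 AND 1)) AND ((NOT 0 OR 1) AND (1 AND NOT 0))) -> 0
  row 19 [10011]: ((0 XOR (0 AND 1)) AND ((NOT 0 OR 1) AND (1 AND NOT 0))) -> 0
  row 20 [10100]: ((0 XOR (0 AND 1)) AND ((NOT 0 OR 1) AND (1 AND NOT 1))) -> 0
  row 21 [10101]: ((0 XOR (0 AND 1)) AND ((NOT 0 OR 1) AND (1 AND NOT 1))) -> 0
  row 22 [10110]: ((0 XOR (0 AND 1)) AND ((NOT 0 OR 1) AND (1 AND NOT 1))) -> 0
  row 23 [10111]: ((0 XOR (0 AND 1)) AND ((NOT 0 OR 1) AND (1 AND NOT 1))) -> 0
  row 24 [11000]: ((1 XOR (1 AND 1)) AND ((NOT 1 OR 1) AND (1 AND NOT 0))) -> 0
  row 25 [11001]: ((1 XOR (1 AND 1)) AND ((NOT 1 OR 1) AND (1 AND NOT 0))) -> 0
  row 26 [11010]: ((1 XOR (1 AND 1)) AND ((NOT 1 OR 1) AND (1 AND NOT 0))) -> 0
  row 27 [11011]: ((1 XOR (1 AND 1)) AND ((NOT 1 OR 1) AND (1 AND NOT 0))) -> 0
  row 28 [11100]: ((1 XOR (1 AND 1)) AND ((NOT 1 OR 1) AND (1 AND NOT 1))) -> 0
  row 29 [11101]: ((1 XOR (1 AND 1)) AND ((NOT 1 OR 1) AND (1 AND NOT 1))) -> 0
  row 30 [11110]: ((1 XOR (1 AND 1)) AND ((NOT 1 OR 1) AND (1 AND NOT 1))) -> 0
  row 31 [11111]: ((1 XOR (1 AND 1)) AND ((NOT 1 OR 1) AND (1 AND NOT 1))) -> 0
Full result column, 4 rows per line (a,b,c fixed per line; d,e runs 00..11 left to right):
  rows 0-3 [a,b,c=000]: 0000  = hex 0
  rows 4-7 [a,b,c=001]: 0000  = hex 0
  rows 8-11 [a,b,c=010]: 0000  = hex 0
  rows 12-15 [a,b,c=011]: 0000  = hex 0
  rows 16-19 [a,b,c=100]: 0000  = hex 0
  rows 20-23 [a,b,c=101]: 0000  = hex 0
  rows 24-27 [a,b,c=110]: 0000  = hex 0
  rows 28-31 [a,b,c=111]: 0000  = hex 0
Output column (row 0 .. row 31) = 00000000000000000000000000000000
Output column grouped in 4s = 0000 0000 0000 0000 0000 0000 0000 0000 = 0x00000000
Convert to decimal digit by digit (value = value*16 + digit):
  0 -> 0
  0*16 + 0 = 0
  0*16 + 0 = 0
  0*16 + 0 = 0
  0*16 + 0 = 0
  0*16 + 0 = 0
  0*16 + 0 = 0
  0*16 + 0 = 0
Decimal = 0

0


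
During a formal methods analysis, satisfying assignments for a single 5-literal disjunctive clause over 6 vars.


Step 1: Total=2^6=64
Step 2: Unsat when all 5 false: 2^1=2
Step 3: Sat=64-2=62

62


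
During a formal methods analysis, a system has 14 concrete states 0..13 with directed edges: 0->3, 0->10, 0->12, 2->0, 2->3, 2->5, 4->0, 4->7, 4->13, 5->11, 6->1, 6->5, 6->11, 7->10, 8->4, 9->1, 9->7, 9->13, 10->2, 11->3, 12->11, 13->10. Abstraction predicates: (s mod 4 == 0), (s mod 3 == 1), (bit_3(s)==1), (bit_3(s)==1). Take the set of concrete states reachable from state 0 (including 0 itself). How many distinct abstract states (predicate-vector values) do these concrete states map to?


BFS from 0:
Concrete reachable: {0, 2, 3, 5, 10, 11, 12}
Abstract via predicates (s mod 4 == 0), (s mod 3 == 1), (bit_3(s)==1), (bit_3(s)==1):
  (0,0,0,0) <- {2, 3, 5}
  (0,0,1,1) <- {11}
  (0,1,1,1) <- {10}
  (1,0,0,0) <- {0}
  (1,0,1,1) <- {12}
Distinct abstract states = 5

5


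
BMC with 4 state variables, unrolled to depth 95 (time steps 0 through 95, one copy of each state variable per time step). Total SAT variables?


BMC unrolls to depth k, creating one copy of each state var for steps 0..k.
Step count = 95 + 1 = 96 (steps 0 through 95)
Vars per step = 4
Total = 4 * 96 = 384

384


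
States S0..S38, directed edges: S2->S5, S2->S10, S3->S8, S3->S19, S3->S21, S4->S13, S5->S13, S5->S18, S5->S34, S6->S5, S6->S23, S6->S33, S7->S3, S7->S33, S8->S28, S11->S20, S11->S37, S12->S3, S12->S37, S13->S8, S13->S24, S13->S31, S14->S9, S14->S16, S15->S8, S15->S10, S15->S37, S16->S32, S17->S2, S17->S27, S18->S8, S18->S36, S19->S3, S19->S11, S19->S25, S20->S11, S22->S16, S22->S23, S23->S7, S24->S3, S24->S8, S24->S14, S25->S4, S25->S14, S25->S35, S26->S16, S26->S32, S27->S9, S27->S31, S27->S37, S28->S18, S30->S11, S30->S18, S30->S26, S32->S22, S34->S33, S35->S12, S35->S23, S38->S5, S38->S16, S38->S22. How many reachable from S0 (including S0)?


BFS from S0:
  layer 0: {S0}
Reachable set: {S0}
Count = 1

1


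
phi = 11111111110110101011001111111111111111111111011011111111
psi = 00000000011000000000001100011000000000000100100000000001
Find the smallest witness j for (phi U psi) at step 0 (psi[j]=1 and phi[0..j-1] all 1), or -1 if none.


(phi U psi) at 0: need smallest j with psi[j]=1 and phi[i]=1 for all i in [0,j).
Scan from step 0:
  step 0: phi=1, psi=0 -> continue
  step 1: phi=1, psi=0 -> continue
  step 2: phi=1, psi=0 -> continue
  step 3: phi=1, psi=0 -> continue
  step 9: psi=1 and phi held for [0,9) -> witness found
Witness step = 9

9


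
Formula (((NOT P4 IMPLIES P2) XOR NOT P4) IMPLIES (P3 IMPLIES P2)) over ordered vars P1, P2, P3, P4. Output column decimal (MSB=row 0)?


Formula: (((NOT P4 IMPLIES P2) XOR NOT P4) IMPLIES (P3 IMPLIES P2)) over P1, P2, P3, P4 (16 rows)
Evaluate each row (bits = P1,P2,P3,P4, MSB first):
  row 0 [0000]: (((NOT 0 IMPLIES 0) XOR NOT 0) IMPLIES (0 IMPLIES 0)) -> 1
  row 1 [0001]: (((NOT 1 IMPLIES 0) XOR NOT 1) IMPLIES (0 IMPLIES 0)) -> 1
  row 2 [0010]: (((NOT 0 IMPLIES 0) XOR NOT 0) IMPLIES (1 IMPLIES 0)) -> 0
  row 3 [0011]: (((NOT 1 IMPLIES 0) XOR NOT 1) IMPLIES (1 IMPLIES 0)) -> 0
  row 4 [0100]: (((NOT 0 IMPLIES 1) XOR NOT 0) IMPLIES (0 IMPLIES 1)) -> 1
  row 5 [0101]: (((NOT 1 IMPLIES 1) XOR NOT 1) IMPLIES (0 IMPLIES 1)) -> 1
  row 6 [0110]: (((NOT 0 IMPLIES 1) XOR NOT 0) IMPLIES (1 IMPLIES 1)) -> 1
  row 7 [0111]: (((NOT 1 IMPLIES 1) XOR NOT 1) IMPLIES (1 IMPLIES 1)) -> 1
  row 8 [1000]: (((NOT 0 IMPLIES 0) XOR NOT 0) IMPLIES (0 IMPLIES 0)) -> 1
  row 9 [1001]: (((NOT 1 IMPLIES 0) XOR NOT 1) IMPLIES (0 IMPLIES 0)) -> 1
  row 10 [1010]: (((NOT 0 IMPLIES 0) XOR NOT 0) IMPLIES (1 IMPLIES 0)) -> 0
  row 11 [1011]: (((NOT 1 IMPLIES 0) XOR NOT 1) IMPLIES (1 IMPLIES 0)) -> 0
  row 12 [1100]: (((NOT 0 IMPLIES 1) XOR NOT 0) IMPLIES (0 IMPLIES 1)) -> 1
  row 13 [1101]: (((NOT 1 IMPLIES 1) XOR NOT 1) IMPLIES (0 IMPLIES 1)) -> 1
  row 14 [1110]: (((NOT 0 IMPLIES 1) XOR NOT 0) IMPLIES (1 IMPLIES 1)) -> 1
  row 15 [1111]: (((NOT 1 IMPLIES 1) XOR NOT 1) IMPLIES (1 IMPLIES 1)) -> 1
Full result column, 4 rows per line (P1,P2 fixed per line; P3,P4 runs 00..11 left to right):
  rows 0-3 [P1,P2=00]: 1100  = hex C
  rows 4-7 [P1,P2=01]: 1111  = hex F
  rows 8-11 [P1,P2=10]: 1100  = hex C
  rows 12-15 [P1,P2=11]: 1111  = hex F
Output column (row 0 .. row 15) = 1100111111001111
Output column grouped in 4s = 1100 1111 1100 1111 = 0xCFCF
Convert to decimal digit by digit (value = value*16 + digit):
  C -> 12
  12*16 + 15 (F) = 207
  207*16 + 12 (C) = 3324
  3324*16 + 15 (F) = 53199
Decimal = 53199

53199


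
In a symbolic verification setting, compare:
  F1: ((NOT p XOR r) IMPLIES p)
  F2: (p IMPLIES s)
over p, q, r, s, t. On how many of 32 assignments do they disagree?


F1 = ((NOT p XOR r) IMPLIES p)
F2 = (p IMPLIES s)
Evaluate both on each of 32 rows (bits = p,q,r,s,t):
  row 0 [00000]: F1=0 F2=1 (differ) -> 1
  row 1 [00001]: F1=0 F2=1 (differ) -> 1
  row 2 [00010]: F1=0 F2=1 (differ) -> 1
  row 3 [00011]: F1=0 F2=1 (differ) -> 1
  row 4 [00100]: F1=1 F2=1 -> 0
  row 5 [00101]: F1=1 F2=1 -> 0
  row 6 [00110]: F1=1 F2=1 -> 0
  row 7 [00111]: F1=1 F2=1 -> 0
  row 8 [01000]: F1=0 F2=1 (differ) -> 1
  row 9 [01001]: F1=0 F2=1 (differ) -> 1
  row 10 [01010]: F1=0 F2=1 (differ) -> 1
  row 11 [01011]: F1=0 F2=1 (differ) -> 1
  row 12 [01100]: F1=1 F2=1 -> 0
  row 13 [01101]: F1=1 F2=1 -> 0
  row 14 [01110]: F1=1 F2=1 -> 0
  row 15 [01111]: F1=1 F2=1 -> 0
  row 16 [10000]: F1=1 F2=0 (differ) -> 1
  row 17 [10001]: F1=1 F2=0 (differ) -> 1
  row 18 [10010]: F1=1 F2=1 -> 0
  row 19 [10011]: F1=1 F2=1 -> 0
  row 20 [10100]: F1=1 F2=0 (differ) -> 1
  row 21 [10101]: F1=1 F2=0 (differ) -> 1
  row 22 [10110]: F1=1 F2=1 -> 0
  row 23 [10111]: F1=1 F2=1 -> 0
  row 24 [11000]: F1=1 F2=0 (differ) -> 1
  row 25 [11001]: F1=1 F2=0 (differ) -> 1
  row 26 [11010]: F1=1 F2=1 -> 0
  row 27 [11011]: F1=1 F2=1 -> 0
  row 28 [11100]: F1=1 F2=0 (differ) -> 1
  row 29 [11101]: F1=1 F2=0 (differ) -> 1
  row 30 [11110]: F1=1 F2=1 -> 0
  row 31 [11111]: F1=1 F2=1 -> 0
Full result column, 8 rows per line (p,q fixed per line; r,s,t runs 000..111 left to right):
  rows 0-7 [p,q=00]: 11110000  (ones: 4)
  rows 8-15 [p,q=01]: 11110000  (ones: 4)
  rows 16-23 [p,q=10]: 11001100  (ones: 4)
  rows 24-31 [p,q=11]: 11001100  (ones: 4)
Disagreements = 4+4+4+4 = 16

16


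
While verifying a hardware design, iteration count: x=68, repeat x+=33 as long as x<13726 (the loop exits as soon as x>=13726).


Step 1: x goes from 68 toward 13726 by 33; the body runs while x<13726, so iterations = ceil((bound-start)/step)
Step 2: Distance=13658
Step 3: ceil(13658/33)=414

414


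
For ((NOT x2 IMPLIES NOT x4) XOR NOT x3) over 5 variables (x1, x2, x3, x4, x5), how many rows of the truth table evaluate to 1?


Formula: ((NOT x2 IMPLIES NOT x4) XOR NOT x3) over 5 vars (32 rows)
Evaluate each row (x1, x2, x3, x4, x5 as bits, MSB first):
  row 0 [00000]: ((NOT 0 IMPLIES NOT 0) XOR NOT 0) -> 0
  row 1 [00001]: ((NOT 0 IMPLIES NOT 0) XOR NOT 0) -> 0
  row 2 [00010]: ((NOT 0 IMPLIES NOT 1) XOR NOT 0) -> 1
  row 3 [00011]: ((NOT 0 IMPLIES NOT 1) XOR NOT 0) -> 1
  row 4 [00100]: ((NOT 0 IMPLIES NOT 0) XOR NOT 1) -> 1
  row 5 [00101]: ((NOT 0 IMPLIES NOT 0) XOR NOT 1) -> 1
  row 6 [00110]: ((NOT 0 IMPLIES NOT 1) XOR NOT 1) -> 0
  row 7 [00111]: ((NOT 0 IMPLIES NOT 1) XOR NOT 1) -> 0
  row 8 [01000]: ((NOT 1 IMPLIES NOT 0) XOR NOT 0) -> 0
  row 9 [01001]: ((NOT 1 IMPLIES NOT 0) XOR NOT 0) -> 0
  row 10 [01010]: ((NOT 1 IMPLIES NOT 1) XOR NOT 0) -> 0
  row 11 [01011]: ((NOT 1 IMPLIES NOT 1) XOR NOT 0) -> 0
  row 12 [01100]: ((NOT 1 IMPLIES NOT 0) XOR NOT 1) -> 1
  row 13 [01101]: ((NOT 1 IMPLIES NOT 0) XOR NOT 1) -> 1
  row 14 [01110]: ((NOT 1 IMPLIES NOT 1) XOR NOT 1) -> 1
  row 15 [01111]: ((NOT 1 IMPLIES NOT 1) XOR NOT 1) -> 1
  row 16 [10000]: ((NOT 0 IMPLIES NOT 0) XOR NOT 0) -> 0
  row 17 [10001]: ((NOT 0 IMPLIES NOT 0) XOR NOT 0) -> 0
  row 18 [10010]: ((NOT 0 IMPLIES NOT 1) XOR NOT 0) -> 1
  row 19 [10011]: ((NOT 0 IMPLIES NOT 1) XOR NOT 0) -> 1
  row 20 [10100]: ((NOT 0 IMPLIES NOT 0) XOR NOT 1) -> 1
  row 21 [10101]: ((NOT 0 IMPLIES NOT 0) XOR NOT 1) -> 1
  row 22 [10110]: ((NOT 0 IMPLIES NOT 1) XOR NOT 1) -> 0
  row 23 [10111]: ((NOT 0 IMPLIES NOT 1) XOR NOT 1) -> 0
  row 24 [11000]: ((NOT 1 IMPLIES NOT 0) XOR NOT 0) -> 0
  row 25 [11001]: ((NOT 1 IMPLIES NOT 0) XOR NOT 0) -> 0
  row 26 [11010]: ((NOT 1 IMPLIES NOT 1) XOR NOT 0) -> 0
  row 27 [11011]: ((NOT 1 IMPLIES NOT 1) XOR NOT 0) -> 0
  row 28 [11100]: ((NOT 1 IMPLIES NOT 0) XOR NOT 1) -> 1
  row 29 [11101]: ((NOT 1 IMPLIES NOT 0) XOR NOT 1) -> 1
  row 30 [11110]: ((NOT 1 IMPLIES NOT 1) XOR NOT 1) -> 1
  row 31 [11111]: ((NOT 1 IMPLIES NOT 1) XOR NOT 1) -> 1
Full result column, 8 rows per line (x1,x2 fixed per line; x3,x4,x5 runs 000..111 left to right):
  rows 0-7 [x1,x2=00]: 00111100  (ones: 4)
  rows 8-15 [x1,x2=01]: 00001111  (ones: 4)
  rows 16-23 [x1,x2=10]: 00111100  (ones: 4)
  rows 24-31 [x1,x2=11]: 00001111  (ones: 4)
Count of 1-rows = 4+4+4+4 = 16

16


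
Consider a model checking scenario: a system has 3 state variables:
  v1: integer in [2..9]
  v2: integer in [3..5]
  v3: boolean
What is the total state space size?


State space = product of domain sizes of all variables.
Domain sizes:
  v1 (integer in [2..9]): 8
  v2 (integer in [3..5]): 3
  v3 (boolean): 2
Product = 8 * 3 * 2 = 48

48


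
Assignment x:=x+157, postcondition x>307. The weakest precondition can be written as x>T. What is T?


Formula: wp(x:=E, P) = P[E/x] (substitute E for x in postcondition)
Step 1: Postcondition: x>307
Step 2: Substitute x+157 for x: x+157>307
Step 3: Solve for x: x > 307-157 = 150

150


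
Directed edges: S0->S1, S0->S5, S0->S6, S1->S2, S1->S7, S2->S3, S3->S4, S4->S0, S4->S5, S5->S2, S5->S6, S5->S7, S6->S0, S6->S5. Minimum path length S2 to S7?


BFS layer-by-layer from S2:
  dist 0: {S2}
  dist 1: {S3}
  dist 2: {S4}
  dist 3: {S0, S5}
  dist 4: {S1, S6, S7}
  -> S7 reached at distance 4
Shortest path length = 4

4


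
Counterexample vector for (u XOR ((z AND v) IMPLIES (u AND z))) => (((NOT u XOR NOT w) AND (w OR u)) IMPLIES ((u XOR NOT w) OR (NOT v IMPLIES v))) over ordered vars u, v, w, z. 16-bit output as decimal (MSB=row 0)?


F1 = (u XOR ((z AND v) IMPLIES (u AND z)))
F2 = (((NOT u XOR NOT w) AND (w OR u)) IMPLIES ((u XOR NOT w) OR (NOT v IMPLIES v)))
Counterexample to F1=>F2 is where F1=1 and F2=0.
Evaluate each row (bits = u,v,w,z, MSB first):
  row 0 [0000]: F1=1 F2=1 -> F1&~F2 -> 0
  row 1 [0001]: F1=1 F2=1 -> F1&~F2 -> 0
  row 2 [0010]: F1=1 F2=0 -> F1&~F2 -> 1
  row 3 [0011]: F1=1 F2=0 -> F1&~F2 -> 1
  row 4 [0100]: F1=1 F2=1 -> F1&~F2 -> 0
  row 5 [0101]: F1=0 F2=1 -> F1&~F2 -> 0
  row 6 [0110]: F1=1 F2=1 -> F1&~F2 -> 0
  row 7 [0111]: F1=0 F2=1 -> F1&~F2 -> 0
  row 8 [1000]: F1=0 F2=0 -> F1&~F2 -> 0
  row 9 [1001]: F1=0 F2=0 -> F1&~F2 -> 0
  row 10 [1010]: F1=0 F2=1 -> F1&~F2 -> 0
  row 11 [1011]: F1=0 F2=1 -> F1&~F2 -> 0
  row 12 [1100]: F1=0 F2=1 -> F1&~F2 -> 0
  row 13 [1101]: F1=0 F2=1 -> F1&~F2 -> 0
  row 14 [1110]: F1=0 F2=1 -> F1&~F2 -> 0
  row 15 [1111]: F1=0 F2=1 -> F1&~F2 -> 0
Full result column, 4 rows per line (u,v fixed per line; w,z runs 00..11 left to right):
  rows 0-3 [u,v=00]: 0011  = hex 3
  rows 4-7 [u,v=01]: 0000  = hex 0
  rows 8-11 [u,v=10]: 0000  = hex 0
  rows 12-15 [u,v=11]: 0000  = hex 0
Counterexample vector (row 0 .. row 15) = 0011000000000000
Output column grouped in 4s = 0011 0000 0000 0000 = 0x3000
Convert to decimal digit by digit (value = value*16 + digit):
  3 -> 3
  3*16 + 0 = 48
  48*16 + 0 = 768
  768*16 + 0 = 12288
Decimal = 12288

12288


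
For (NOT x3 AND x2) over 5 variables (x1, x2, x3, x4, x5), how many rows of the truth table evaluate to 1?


Formula: (NOT x3 AND x2) over 5 vars (32 rows)
Evaluate each row (x1, x2, x3, x4, x5 as bits, MSB first):
  row 0 [00000]: (NOT 0 AND 0) -> 0
  row 1 [00001]: (NOT 0 AND 0) -> 0
  row 2 [00010]: (NOT 0 AND 0) -> 0
  row 3 [00011]: (NOT 0 AND 0) -> 0
  row 4 [00100]: (NOT 1 AND 0) -> 0
  row 5 [00101]: (NOT 1 AND 0) -> 0
  row 6 [00110]: (NOT 1 AND 0) -> 0
  row 7 [00111]: (NOT 1 AND 0) -> 0
  row 8 [01000]: (NOT 0 AND 1) -> 1
  row 9 [01001]: (NOT 0 AND 1) -> 1
  row 10 [01010]: (NOT 0 AND 1) -> 1
  row 11 [01011]: (NOT 0 AND 1) -> 1
  row 12 [01100]: (NOT 1 AND 1) -> 0
  row 13 [01101]: (NOT 1 AND 1) -> 0
  row 14 [01110]: (NOT 1 AND 1) -> 0
  row 15 [01111]: (NOT 1 AND 1) -> 0
  row 16 [10000]: (NOT 0 AND 0) -> 0
  row 17 [10001]: (NOT 0 AND 0) -> 0
  row 18 [10010]: (NOT 0 AND 0) -> 0
  row 19 [10011]: (NOT 0 AND 0) -> 0
  row 20 [10100]: (NOT 1 AND 0) -> 0
  row 21 [10101]: (NOT 1 AND 0) -> 0
  row 22 [10110]: (NOT 1 AND 0) -> 0
  row 23 [10111]: (NOT 1 AND 0) -> 0
  row 24 [11000]: (NOT 0 AND 1) -> 1
  row 25 [11001]: (NOT 0 AND 1) -> 1
  row 26 [11010]: (NOT 0 AND 1) -> 1
  row 27 [11011]: (NOT 0 AND 1) -> 1
  row 28 [11100]: (NOT 1 AND 1) -> 0
  row 29 [11101]: (NOT 1 AND 1) -> 0
  row 30 [11110]: (NOT 1 AND 1) -> 0
  row 31 [11111]: (NOT 1 AND 1) -> 0
Full result column, 8 rows per line (x1,x2 fixed per line; x3,x4,x5 runs 000..111 left to right):
  rows 0-7 [x1,x2=00]: 00000000  (ones: 0)
  rows 8-15 [x1,x2=01]: 11110000  (ones: 4)
  rows 16-23 [x1,x2=10]: 00000000  (ones: 0)
  rows 24-31 [x1,x2=11]: 11110000  (ones: 4)
Count of 1-rows = 0+4+0+4 = 8

8


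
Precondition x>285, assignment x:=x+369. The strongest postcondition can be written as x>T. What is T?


Formula: sp(P, x:=E) = exists old_x. (x = E[old_x/x]) AND P[old_x/x] (old_x is the value of x before the assignment; eliminate old_x by solving x = E[old_x/x] for old_x)
Step 1: Precondition P: x>285, i.e. old_x > 285
Step 2: Assignment gives x = old_x + 369, so old_x = x - 369
Step 3: Substitute into P: x - 369 > 285
Step 4: Simplify: x > 285+369 = 654

654


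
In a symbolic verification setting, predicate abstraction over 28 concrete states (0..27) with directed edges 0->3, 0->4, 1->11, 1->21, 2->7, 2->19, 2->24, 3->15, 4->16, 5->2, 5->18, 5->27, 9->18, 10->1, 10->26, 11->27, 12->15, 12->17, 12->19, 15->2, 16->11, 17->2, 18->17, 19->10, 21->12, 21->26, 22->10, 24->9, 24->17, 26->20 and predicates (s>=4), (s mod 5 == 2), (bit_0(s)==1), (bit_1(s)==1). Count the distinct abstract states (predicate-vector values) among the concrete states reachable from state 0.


BFS from 0:
Concrete reachable: {0, 1, 2, 3, 4, 7, 9, 10, 11, 12, 15, 16, 17, 18, 19, 20, 21, 24, 26, 27}
Abstract via predicates (s>=4), (s mod 5 == 2), (bit_0(s)==1), (bit_1(s)==1):
  (0,0,0,0) <- {0}
  (0,0,1,0) <- {1}
  (0,0,1,1) <- {3}
  (0,1,0,1) <- {2}
  (1,0,0,0) <- {4, 16, 20, 24}
  (1,0,0,1) <- {10, 18, 26}
  (1,0,1,0) <- {9, 21}
  (1,0,1,1) <- {11, 15, 19}
  (1,1,0,0) <- {12}
  (1,1,1,0) <- {17}
  (1,1,1,1) <- {7, 27}
Distinct abstract states = 11

11


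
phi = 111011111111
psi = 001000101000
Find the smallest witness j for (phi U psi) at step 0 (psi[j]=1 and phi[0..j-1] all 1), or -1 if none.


(phi U psi) at 0: need smallest j with psi[j]=1 and phi[i]=1 for all i in [0,j).
Scan from step 0:
  step 0: phi=1, psi=0 -> continue
  step 1: phi=1, psi=0 -> continue
  step 2: psi=1 and phi held for [0,2) -> witness found
Witness step = 2

2


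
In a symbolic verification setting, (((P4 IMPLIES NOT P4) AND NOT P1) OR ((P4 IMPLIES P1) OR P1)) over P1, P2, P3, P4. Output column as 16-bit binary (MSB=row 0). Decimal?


Formula: (((P4 IMPLIES NOT P4) AND NOT P1) OR ((P4 IMPLIES P1) OR P1)) over P1, P2, P3, P4 (16 rows)
Evaluate each row (bits = P1,P2,P3,P4, MSB first):
  row 0 [0000]: (((0 IMPLIES NOT 0) AND NOT 0) OR ((0 IMPLIES 0) OR 0)) -> 1
  row 1 [0001]: (((1 IMPLIES NOT 1) AND NOT 0) OR ((1 IMPLIES 0) OR 0)) -> 0
  row 2 [0010]: (((0 IMPLIES NOT 0) AND NOT 0) OR ((0 IMPLIES 0) OR 0)) -> 1
  row 3 [0011]: (((1 IMPLIES NOT 1) AND NOT 0) OR ((1 IMPLIES 0) OR 0)) -> 0
  row 4 [0100]: (((0 IMPLIES NOT 0) AND NOT 0) OR ((0 IMPLIES 0) OR 0)) -> 1
  row 5 [0101]: (((1 IMPLIES NOT 1) AND NOT 0) OR ((1 IMPLIES 0) OR 0)) -> 0
  row 6 [0110]: (((0 IMPLIES NOT 0) AND NOT 0) OR ((0 IMPLIES 0) OR 0)) -> 1
  row 7 [0111]: (((1 IMPLIES NOT 1) AND NOT 0) OR ((1 IMPLIES 0) OR 0)) -> 0
  row 8 [1000]: (((0 IMPLIES NOT 0) AND NOT 1) OR ((0 IMPLIES 1) OR 1)) -> 1
  row 9 [1001]: (((1 IMPLIES NOT 1) AND NOT 1) OR ((1 IMPLIES 1) OR 1)) -> 1
  row 10 [1010]: (((0 IMPLIES NOT 0) AND NOT 1) OR ((0 IMPLIES 1) OR 1)) -> 1
  row 11 [1011]: (((1 IMPLIES NOT 1) AND NOT 1) OR ((1 IMPLIES 1) OR 1)) -> 1
  row 12 [1100]: (((0 IMPLIES NOT 0) AND NOT 1) OR ((0 IMPLIES 1) OR 1)) -> 1
  row 13 [1101]: (((1 IMPLIES NOT 1) AND NOT 1) OR ((1 IMPLIES 1) OR 1)) -> 1
  row 14 [1110]: (((0 IMPLIES NOT 0) AND NOT 1) OR ((0 IMPLIES 1) OR 1)) -> 1
  row 15 [1111]: (((1 IMPLIES NOT 1) AND NOT 1) OR ((1 IMPLIES 1) OR 1)) -> 1
Full result column, 4 rows per line (P1,P2 fixed per line; P3,P4 runs 00..11 left to right):
  rows 0-3 [P1,P2=00]: 1010  = hex A
  rows 4-7 [P1,P2=01]: 1010  = hex A
  rows 8-11 [P1,P2=10]: 1111  = hex F
  rows 12-15 [P1,P2=11]: 1111  = hex F
Output column (row 0 .. row 15) = 1010101011111111
Output column grouped in 4s = 1010 1010 1111 1111 = 0xAAFF
Convert to decimal digit by digit (value = value*16 + digit):
  A -> 10
  10*16 + 10 (A) = 170
  170*16 + 15 (F) = 2735
  2735*16 + 15 (F) = 43775
Decimal = 43775

43775


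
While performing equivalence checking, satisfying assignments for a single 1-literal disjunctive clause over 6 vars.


Step 1: Total=2^6=64
Step 2: Unsat when all 1 false: 2^5=32
Step 3: Sat=64-32=32

32


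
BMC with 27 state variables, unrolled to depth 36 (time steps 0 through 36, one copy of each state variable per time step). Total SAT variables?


BMC unrolls to depth k, creating one copy of each state var for steps 0..k.
Step count = 36 + 1 = 37 (steps 0 through 36)
Vars per step = 27
Total = 27 * 37 = 999

999


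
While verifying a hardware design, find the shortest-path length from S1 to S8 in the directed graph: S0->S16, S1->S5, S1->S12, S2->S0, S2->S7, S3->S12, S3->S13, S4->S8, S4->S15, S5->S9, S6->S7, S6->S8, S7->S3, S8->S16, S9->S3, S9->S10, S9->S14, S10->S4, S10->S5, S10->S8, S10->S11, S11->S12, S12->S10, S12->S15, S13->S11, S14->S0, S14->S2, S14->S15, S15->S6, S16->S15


BFS layer-by-layer from S1:
  dist 0: {S1}
  dist 1: {S5, S12}
  dist 2: {S9, S10, S15}
  dist 3: {S3, S4, S6, S8, S11, S14}
  -> S8 reached at distance 3
Shortest path length = 3

3


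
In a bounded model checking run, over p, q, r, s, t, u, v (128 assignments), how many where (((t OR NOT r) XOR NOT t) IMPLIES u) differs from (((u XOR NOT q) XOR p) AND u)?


F1 = (((t OR NOT r) XOR NOT t) IMPLIES u)
F2 = (((u XOR NOT q) XOR p) AND u)
Evaluate both on each of 128 rows (bits = p,q,r,s,t,u,v):
  row 0 [0000000]: F1=1 F2=0 (differ) -> 1
  row 1 [0000001]: F1=1 F2=0 (differ) -> 1
  row 2 [0000010]: F1=1 F2=0 (differ) -> 1
  row 3 [0000011]: F1=1 F2=0 (differ) -> 1
  row 4 [0000100]: F1=0 F2=0 -> 0
  (every remaining row is evaluated the same way; all 128 results are listed next)
Full result column, 8 rows per line (p,q,r,s fixed per line; t,u,v runs 000..111 left to right):
  rows 0-7 [p,q,r,s=0000]: 11110011  (ones: 6)
  rows 8-15 [p,q,r,s=0001]: 11110011  (ones: 6)
  rows 16-23 [p,q,r,s=0010]: 00110011  (ones: 4)
  rows 24-31 [p,q,r,s=0011]: 00110011  (ones: 4)
  rows 32-39 [p,q,r,s=0100]: 11000000  (ones: 2)
  rows 40-47 [p,q,r,s=0101]: 11000000  (ones: 2)
  rows 48-55 [p,q,r,s=0110]: 00000000  (ones: 0)
  rows 56-63 [p,q,r,s=0111]: 00000000  (ones: 0)
  rows 64-71 [p,q,r,s=1000]: 11000000  (ones: 2)
  rows 72-79 [p,q,r,s=1001]: 11000000  (ones: 2)
  rows 80-87 [p,q,r,s=1010]: 00000000  (ones: 0)
  rows 88-95 [p,q,r,s=1011]: 00000000  (ones: 0)
  rows 96-103 [p,q,r,s=1100]: 11110011  (ones: 6)
  rows 104-111 [p,q,r,s=1101]: 11110011  (ones: 6)
  rows 112-119 [p,q,r,s=1110]: 00110011  (ones: 4)
  rows 120-127 [p,q,r,s=1111]: 00110011  (ones: 4)
Disagreements = 6+6+4+4+2+2+0+0+2+2+0+0+6+6+4+4 = 48

48


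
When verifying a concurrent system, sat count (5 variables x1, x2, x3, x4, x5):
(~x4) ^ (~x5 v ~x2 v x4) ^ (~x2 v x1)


CNF with 3 clauses over 5 vars (32 assignments).
An assignment satisfies CNF iff every clause has >=1 true literal.
Check each row (bits = x1,x2,x3,x4,x5; clause T/F shown):
  row 0 [00000]: clauses=TTT -> 1
  row 1 [00001]: clauses=TTT -> 1
  row 2 [00010]: clauses=FTT -> 0
  row 3 [00011]: clauses=FTT -> 0
  row 4 [00100]: clauses=TTT -> 1
  row 5 [00101]: clauses=TTT -> 1
  row 6 [00110]: clauses=FTT -> 0
  row 7 [00111]: clauses=FTT -> 0
  row 8 [01000]: clauses=TTF -> 0
  row 9 [01001]: clauses=TFF -> 0
  row 10 [01010]: clauses=FTF -> 0
  row 11 [01011]: clauses=FTF -> 0
  row 12 [01100]: clauses=TTF -> 0
  row 13 [01101]: clauses=TFF -> 0
  row 14 [01110]: clauses=FTF -> 0
  row 15 [01111]: clauses=FTF -> 0
  row 16 [10000]: clauses=TTT -> 1
  row 17 [10001]: clauses=TTT -> 1
  row 18 [10010]: clauses=FTT -> 0
  row 19 [10011]: clauses=FTT -> 0
  row 20 [10100]: clauses=TTT -> 1
  row 21 [10101]: clauses=TTT -> 1
  row 22 [10110]: clauses=FTT -> 0
  row 23 [10111]: clauses=FTT -> 0
  row 24 [11000]: clauses=TTT -> 1
  row 25 [11001]: clauses=TFT -> 0
  row 26 [11010]: clauses=FTT -> 0
  row 27 [11011]: clauses=FTT -> 0
  row 28 [11100]: clauses=TTT -> 1
  row 29 [11101]: clauses=TFT -> 0
  row 30 [11110]: clauses=FTT -> 0
  row 31 [11111]: clauses=FTT -> 0
Full result column, 8 rows per line (x1,x2 fixed per line; x3,x4,x5 runs 000..111 left to right):
  rows 0-7 [x1,x2=00]: 11001100  (ones: 4)
  rows 8-15 [x1,x2=01]: 00000000  (ones: 0)
  rows 16-23 [x1,x2=10]: 11001100  (ones: 4)
  rows 24-31 [x1,x2=11]: 10001000  (ones: 2)
Satisfying assignments = 4+0+4+2 = 10

10


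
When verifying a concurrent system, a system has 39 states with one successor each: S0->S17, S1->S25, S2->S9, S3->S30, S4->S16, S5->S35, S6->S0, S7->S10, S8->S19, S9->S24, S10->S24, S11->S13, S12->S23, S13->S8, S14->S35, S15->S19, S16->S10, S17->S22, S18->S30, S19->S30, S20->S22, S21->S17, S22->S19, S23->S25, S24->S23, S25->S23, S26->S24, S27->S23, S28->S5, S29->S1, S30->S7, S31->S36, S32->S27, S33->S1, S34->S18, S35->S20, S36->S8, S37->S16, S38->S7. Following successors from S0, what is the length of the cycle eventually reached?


Trace from S0 until a state repeats:
  S0 -> S17 -> S22 -> S19 -> S30 -> S7 -> S10 -> S24 -> S23 -> S25 -> S23
S23 first seen at step 8, revisited at step 10.
Cycle length = 10 - 8 = 2

2


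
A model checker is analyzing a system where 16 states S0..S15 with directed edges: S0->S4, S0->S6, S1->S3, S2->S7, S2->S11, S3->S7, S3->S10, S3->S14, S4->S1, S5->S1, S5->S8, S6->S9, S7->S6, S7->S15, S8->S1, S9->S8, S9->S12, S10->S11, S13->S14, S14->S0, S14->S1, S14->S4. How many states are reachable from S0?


BFS from S0:
  layer 0: {S0}
  layer 1: {S4, S6}
  layer 2: {S1, S9}
  layer 3: {S3, S8, S12}
  layer 4: {S7, S10, S14}
  layer 5: {S11, S15}
Reachable set: {S0, S1, S3, S4, S6, S7, S8, S9, S10, S11, S12, S14, S15}
Count = 13

13


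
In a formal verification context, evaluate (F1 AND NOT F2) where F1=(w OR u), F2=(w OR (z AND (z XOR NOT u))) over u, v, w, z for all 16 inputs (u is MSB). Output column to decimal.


F1 = (w OR u)
F2 = (w OR (z AND (z XOR NOT u)))
Counterexample to F1=>F2 is where F1=1 and F2=0.
Evaluate each row (bits = u,v,w,z, MSB first):
  row 0 [0000]: F1=0 F2=0 -> F1&~F2 -> 0
  row 1 [0001]: F1=0 F2=0 -> F1&~F2 -> 0
  row 2 [0010]: F1=1 F2=1 -> F1&~F2 -> 0
  row 3 [0011]: F1=1 F2=1 -> F1&~F2 -> 0
  row 4 [0100]: F1=0 F2=0 -> F1&~F2 -> 0
  row 5 [0101]: F1=0 F2=0 -> F1&~F2 -> 0
  row 6 [0110]: F1=1 F2=1 -> F1&~F2 -> 0
  row 7 [0111]: F1=1 F2=1 -> F1&~F2 -> 0
  row 8 [1000]: F1=1 F2=0 -> F1&~F2 -> 1
  row 9 [1001]: F1=1 F2=1 -> F1&~F2 -> 0
  row 10 [1010]: F1=1 F2=1 -> F1&~F2 -> 0
  row 11 [1011]: F1=1 F2=1 -> F1&~F2 -> 0
  row 12 [1100]: F1=1 F2=0 -> F1&~F2 -> 1
  row 13 [1101]: F1=1 F2=1 -> F1&~F2 -> 0
  row 14 [1110]: F1=1 F2=1 -> F1&~F2 -> 0
  row 15 [1111]: F1=1 F2=1 -> F1&~F2 -> 0
Full result column, 4 rows per line (u,v fixed per line; w,z runs 00..11 left to right):
  rows 0-3 [u,v=00]: 0000  = hex 0
  rows 4-7 [u,v=01]: 0000  = hex 0
  rows 8-11 [u,v=10]: 1000  = hex 8
  rows 12-15 [u,v=11]: 1000  = hex 8
Counterexample vector (row 0 .. row 15) = 0000000010001000
Output column grouped in 4s = 0000 0000 1000 1000 = 0x0088
Convert to decimal digit by digit (value = value*16 + digit):
  0 -> 0
  0*16 + 0 = 0
  0*16 + 8 = 8
  8*16 + 8 = 136
Decimal = 136

136


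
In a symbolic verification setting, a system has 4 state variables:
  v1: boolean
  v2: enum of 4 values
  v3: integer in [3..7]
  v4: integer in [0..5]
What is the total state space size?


State space = product of domain sizes of all variables.
Domain sizes:
  v1 (boolean): 2
  v2 (enum of 4 values): 4
  v3 (integer in [3..7]): 5
  v4 (integer in [0..5]): 6
Product = 2 * 4 * 5 * 6 = 240

240


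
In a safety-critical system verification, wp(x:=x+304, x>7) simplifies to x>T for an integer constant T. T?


Formula: wp(x:=E, P) = P[E/x] (substitute E for x in postcondition)
Step 1: Postcondition: x>7
Step 2: Substitute x+304 for x: x+304>7
Step 3: Solve for x: x > 7-304 = -297

-297


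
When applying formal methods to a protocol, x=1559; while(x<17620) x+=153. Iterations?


Step 1: x goes from 1559 toward 17620 by 153; the body runs while x<17620, so iterations = ceil((bound-start)/step)
Step 2: Distance=16061
Step 3: ceil(16061/153)=105

105


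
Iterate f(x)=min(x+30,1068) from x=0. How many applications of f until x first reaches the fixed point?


Step 1: x=0, cap=1068, increment=30
Step 2: x grows by 30 each step until capped at 1068; fixed point is x=1068
Step 3: iterations = ceil(1068/30) = 36

36


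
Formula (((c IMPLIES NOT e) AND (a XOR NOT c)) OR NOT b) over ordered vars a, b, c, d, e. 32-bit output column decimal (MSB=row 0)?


Formula: (((c IMPLIES NOT e) AND (a XOR NOT c)) OR NOT b) over a, b, c, d, e (32 rows)
Evaluate each row (bits = a,b,c,d,e, MSB first):
  row 0 [00000]: (((0 IMPLIES NOT 0) AND (0 XOR NOT 0)) OR NOT 0) -> 1
  row 1 [00001]: (((0 IMPLIES NOT 1) AND (0 XOR NOT 0)) OR NOT 0) -> 1
  row 2 [00010]: (((0 IMPLIES NOT 0) AND (0 XOR NOT 0)) OR NOT 0) -> 1
  row 3 [00011]: (((0 IMPLIES NOT 1) AND (0 XOR NOT 0)) OR NOT 0) -> 1
  row 4 [00100]: (((1 IMPLIES NOT 0) AND (0 XOR NOT 1)) OR NOT 0) -> 1
  row 5 [00101]: (((1 IMPLIES NOT 1) AND (0 XOR NOT 1)) OR NOT 0) -> 1
  row 6 [00110]: (((1 IMPLIES NOT 0) AND (0 XOR NOT 1)) OR NOT 0) -> 1
  row 7 [00111]: (((1 IMPLIES NOT 1) AND (0 XOR NOT 1)) OR NOT 0) -> 1
  row 8 [01000]: (((0 IMPLIES NOT 0) AND (0 XOR NOT 0)) OR NOT 1) -> 1
  row 9 [01001]: (((0 IMPLIES NOT 1) AND (0 XOR NOT 0)) OR NOT 1) -> 1
  row 10 [01010]: (((0 IMPLIES NOT 0) AND (0 XOR NOT 0)) OR NOT 1) -> 1
  row 11 [01011]: (((0 IMPLIES NOT 1) AND (0 XOR NOT 0)) OR NOT 1) -> 1
  row 12 [01100]: (((1 IMPLIES NOT 0) AND (0 XOR NOT 1)) OR NOT 1) -> 0
  row 13 [01101]: (((1 IMPLIES NOT 1) AND (0 XOR NOT 1)) OR NOT 1) -> 0
  row 14 [01110]: (((1 IMPLIES NOT 0) AND (0 XOR NOT 1)) OR NOT 1) -> 0
  row 15 [01111]: (((1 IMPLIES NOT 1) AND (0 XOR NOT 1)) OR NOT 1) -> 0
  row 16 [10000]: (((0 IMPLIES NOT 0) AND (1 XOR NOT 0)) OR NOT 0) -> 1
  row 17 [10001]: (((0 IMPLIES NOT 1) AND (1 XOR NOT 0)) OR NOT 0) -> 1
  row 18 [10010]: (((0 IMPLIES NOT 0) AND (1 XOR NOT 0)) OR NOT 0) -> 1
  row 19 [10011]: (((0 IMPLIES NOT 1) AND (1 XOR NOT 0)) OR NOT 0) -> 1
  row 20 [10100]: (((1 IMPLIES NOT 0) AND (1 XOR NOT 1)) OR NOT 0) -> 1
  row 21 [10101]: (((1 IMPLIES NOT 1) AND (1 XOR NOT 1)) OR NOT 0) -> 1
  row 22 [10110]: (((1 IMPLIES NOT 0) AND (1 XOR NOT 1)) OR NOT 0) -> 1
  row 23 [10111]: (((1 IMPLIES NOT 1) AND (1 XOR NOT 1)) OR NOT 0) -> 1
  row 24 [11000]: (((0 IMPLIES NOT 0) AND (1 XOR NOT 0)) OR NOT 1) -> 0
  row 25 [11001]: (((0 IMPLIES NOT 1) AND (1 XOR NOT 0)) OR NOT 1) -> 0
  row 26 [11010]: (((0 IMPLIES NOT 0) AND (1 XOR NOT 0)) OR NOT 1) -> 0
  row 27 [11011]: (((0 IMPLIES NOT 1) AND (1 XOR NOT 0)) OR NOT 1) -> 0
  row 28 [11100]: (((1 IMPLIES NOT 0) AND (1 XOR NOT 1)) OR NOT 1) -> 1
  row 29 [11101]: (((1 IMPLIES NOT 1) AND (1 XOR NOT 1)) OR NOT 1) -> 0
  row 30 [11110]: (((1 IMPLIES NOT 0) AND (1 XOR NOT 1)) OR NOT 1) -> 1
  row 31 [11111]: (((1 IMPLIES NOT 1) AND (1 XOR NOT 1)) OR NOT 1) -> 0
Full result column, 4 rows per line (a,b,c fixed per line; d,e runs 00..11 left to right):
  rows 0-3 [a,b,c=000]: 1111  = hex F
  rows 4-7 [a,b,c=001]: 1111  = hex F
  rows 8-11 [a,b,c=010]: 1111  = hex F
  rows 12-15 [a,b,c=011]: 0000  = hex 0
  rows 16-19 [a,b,c=100]: 1111  = hex F
  rows 20-23 [a,b,c=101]: 1111  = hex F
  rows 24-27 [a,b,c=110]: 0000  = hex 0
  rows 28-31 [a,b,c=111]: 1010  = hex A
Output column (row 0 .. row 31) = 11111111111100001111111100001010
Output column grouped in 4s = 1111 1111 1111 0000 1111 1111 0000 1010 = 0xFFF0FF0A
Convert to decimal digit by digit (value = value*16 + digit):
  F -> 15
  15*16 + 15 (F) = 255
  255*16 + 15 (F) = 4095
  4095*16 + 0 = 65520
  65520*16 + 15 (F) = 1048335
  1048335*16 + 15 (F) = 16773375
  16773375*16 + 0 = 268374000
  268374000*16 + 10 (A) = 4293984010
Decimal = 4293984010

4293984010


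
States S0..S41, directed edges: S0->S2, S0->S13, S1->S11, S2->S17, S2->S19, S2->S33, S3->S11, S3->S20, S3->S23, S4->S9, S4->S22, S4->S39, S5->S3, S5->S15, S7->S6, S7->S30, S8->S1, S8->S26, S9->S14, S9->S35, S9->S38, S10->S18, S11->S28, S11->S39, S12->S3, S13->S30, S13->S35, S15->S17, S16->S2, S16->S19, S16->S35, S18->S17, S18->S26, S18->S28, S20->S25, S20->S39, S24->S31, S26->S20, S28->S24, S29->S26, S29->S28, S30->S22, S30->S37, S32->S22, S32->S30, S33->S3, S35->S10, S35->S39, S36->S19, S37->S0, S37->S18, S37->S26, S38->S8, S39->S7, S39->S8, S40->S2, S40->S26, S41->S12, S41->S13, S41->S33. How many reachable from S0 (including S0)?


BFS from S0:
  layer 0: {S0}
  layer 1: {S2, S13}
  layer 2: {S17, S19, S30, S33, S35}
  layer 3: {S3, S10, S22, S37, S39}
  layer 4: {S7, S8, S11, S18, S20, S23, S26}
  layer 5: {S1, S6, S25, S28}
  layer 6: {S24}
  layer 7: {S31}
Reachable set: {S0, S1, S2, S3, S6, S7, S8, S10, S11, S13, S17, S18, S19, S20, S22, S23, S24, S25, S26, S28, S30, S31, S33, S35, S37, S39}
Count = 26

26


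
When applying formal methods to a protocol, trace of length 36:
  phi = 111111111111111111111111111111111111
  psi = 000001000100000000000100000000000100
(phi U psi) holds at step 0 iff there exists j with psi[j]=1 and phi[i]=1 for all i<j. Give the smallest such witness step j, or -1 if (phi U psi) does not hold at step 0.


(phi U psi) at 0: need smallest j with psi[j]=1 and phi[i]=1 for all i in [0,j).
Scan from step 0:
  step 0: phi=1, psi=0 -> continue
  step 1: phi=1, psi=0 -> continue
  step 2: phi=1, psi=0 -> continue
  step 3: phi=1, psi=0 -> continue
  step 5: psi=1 and phi held for [0,5) -> witness found
Witness step = 5

5


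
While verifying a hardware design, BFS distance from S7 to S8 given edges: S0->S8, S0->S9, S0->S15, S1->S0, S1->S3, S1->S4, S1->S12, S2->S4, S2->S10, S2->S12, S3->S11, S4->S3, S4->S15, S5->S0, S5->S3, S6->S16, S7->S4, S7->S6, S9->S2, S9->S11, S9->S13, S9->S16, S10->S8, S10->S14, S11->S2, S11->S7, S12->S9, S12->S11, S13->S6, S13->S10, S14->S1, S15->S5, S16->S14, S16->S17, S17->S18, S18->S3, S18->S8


BFS layer-by-layer from S7:
  dist 0: {S7}
  dist 1: {S4, S6}
  dist 2: {S3, S15, S16}
  dist 3: {S5, S11, S14, S17}
  dist 4: {S0, S1, S2, S18}
  dist 5: {S8, S9, S10, S12}
  -> S8 reached at distance 5
Shortest path length = 5

5


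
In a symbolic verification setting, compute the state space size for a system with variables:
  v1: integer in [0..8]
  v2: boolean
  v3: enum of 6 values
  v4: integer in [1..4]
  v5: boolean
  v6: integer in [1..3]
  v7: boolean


State space = product of domain sizes of all variables.
Domain sizes:
  v1 (integer in [0..8]): 9
  v2 (boolean): 2
  v3 (enum of 6 values): 6
  v4 (integer in [1..4]): 4
  v5 (boolean): 2
  v6 (integer in [1..3]): 3
  v7 (boolean): 2
Product = 9 * 2 * 6 * 4 * 2 * 3 * 2 = 5184

5184


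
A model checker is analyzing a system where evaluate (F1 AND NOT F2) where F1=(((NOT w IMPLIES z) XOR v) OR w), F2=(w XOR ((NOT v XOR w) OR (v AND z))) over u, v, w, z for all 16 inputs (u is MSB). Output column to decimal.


F1 = (((NOT w IMPLIES z) XOR v) OR w)
F2 = (w XOR ((NOT v XOR w) OR (v AND z)))
Counterexample to F1=>F2 is where F1=1 and F2=0.
Evaluate each row (bits = u,v,w,z, MSB first):
  row 0 [0000]: F1=0 F2=1 -> F1&~F2 -> 0
  row 1 [0001]: F1=1 F2=1 -> F1&~F2 -> 0
  row 2 [0010]: F1=1 F2=1 -> F1&~F2 -> 0
  row 3 [0011]: F1=1 F2=1 -> F1&~F2 -> 0
  row 4 [0100]: F1=1 F2=0 -> F1&~F2 -> 1
  row 5 [0101]: F1=0 F2=1 -> F1&~F2 -> 0
  row 6 [0110]: F1=1 F2=0 -> F1&~F2 -> 1
  row 7 [0111]: F1=1 F2=0 -> F1&~F2 -> 1
  row 8 [1000]: F1=0 F2=1 -> F1&~F2 -> 0
  row 9 [1001]: F1=1 F2=1 -> F1&~F2 -> 0
  row 10 [1010]: F1=1 F2=1 -> F1&~F2 -> 0
  row 11 [1011]: F1=1 F2=1 -> F1&~F2 -> 0
  row 12 [1100]: F1=1 F2=0 -> F1&~F2 -> 1
  row 13 [1101]: F1=0 F2=1 -> F1&~F2 -> 0
  row 14 [1110]: F1=1 F2=0 -> F1&~F2 -> 1
  row 15 [1111]: F1=1 F2=0 -> F1&~F2 -> 1
Full result column, 4 rows per line (u,v fixed per line; w,z runs 00..11 left to right):
  rows 0-3 [u,v=00]: 0000  = hex 0
  rows 4-7 [u,v=01]: 1011  = hex B
  rows 8-11 [u,v=10]: 0000  = hex 0
  rows 12-15 [u,v=11]: 1011  = hex B
Counterexample vector (row 0 .. row 15) = 0000101100001011
Output column grouped in 4s = 0000 1011 0000 1011 = 0x0B0B
Convert to decimal digit by digit (value = value*16 + digit):
  0 -> 0
  0*16 + 11 (B) = 11
  11*16 + 0 = 176
  176*16 + 11 (B) = 2827
Decimal = 2827

2827


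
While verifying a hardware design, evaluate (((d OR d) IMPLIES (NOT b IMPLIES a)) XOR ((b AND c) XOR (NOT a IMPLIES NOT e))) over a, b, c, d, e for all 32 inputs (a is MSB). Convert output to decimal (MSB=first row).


Formula: (((d OR d) IMPLIES (NOT b IMPLIES a)) XOR ((b AND c) XOR (NOT a IMPLIES NOT e))) over a, b, c, d, e (32 rows)
Evaluate each row (bits = a,b,c,d,e, MSB first):
  row 0 [00000]: (((0 OR 0) IMPLIES (NOT 0 IMPLIES 0)) XOR ((0 AND 0) XOR (NOT 0 IMPLIES NOT 0))) -> 0
  row 1 [00001]: (((0 OR 0) IMPLIES (NOT 0 IMPLIES 0)) XOR ((0 AND 0) XOR (NOT 0 IMPLIES NOT 1))) -> 1
  row 2 [00010]: (((1 OR 1) IMPLIES (NOT 0 IMPLIES 0)) XOR ((0 AND 0) XOR (NOT 0 IMPLIES NOT 0))) -> 1
  row 3 [00011]: (((1 OR 1) IMPLIES (NOT 0 IMPLIES 0)) XOR ((0 AND 0) XOR (NOT 0 IMPLIES NOT 1))) -> 0
  row 4 [00100]: (((0 OR 0) IMPLIES (NOT 0 IMPLIES 0)) XOR ((0 AND 1) XOR (NOT 0 IMPLIES NOT 0))) -> 0
  row 5 [00101]: (((0 OR 0) IMPLIES (NOT 0 IMPLIES 0)) XOR ((0 AND 1) XOR (NOT 0 IMPLIES NOT 1))) -> 1
  row 6 [00110]: (((1 OR 1) IMPLIES (NOT 0 IMPLIES 0)) XOR ((0 AND 1) XOR (NOT 0 IMPLIES NOT 0))) -> 1
  row 7 [00111]: (((1 OR 1) IMPLIES (NOT 0 IMPLIES 0)) XOR ((0 AND 1) XOR (NOT 0 IMPLIES NOT 1))) -> 0
  row 8 [01000]: (((0 OR 0) IMPLIES (NOT 1 IMPLIES 0)) XOR ((1 AND 0) XOR (NOT 0 IMPLIES NOT 0))) -> 0
  row 9 [01001]: (((0 OR 0) IMPLIES (NOT 1 IMPLIES 0)) XOR ((1 AND 0) XOR (NOT 0 IMPLIES NOT 1))) -> 1
  row 10 [01010]: (((1 OR 1) IMPLIES (NOT 1 IMPLIES 0)) XOR ((1 AND 0) XOR (NOT 0 IMPLIES NOT 0))) -> 0
  row 11 [01011]: (((1 OR 1) IMPLIES (NOT 1 IMPLIES 0)) XOR ((1 AND 0) XOR (NOT 0 IMPLIES NOT 1))) -> 1
  row 12 [01100]: (((0 OR 0) IMPLIES (NOT 1 IMPLIES 0)) XOR ((1 AND 1) XOR (NOT 0 IMPLIES NOT 0))) -> 1
  row 13 [01101]: (((0 OR 0) IMPLIES (NOT 1 IMPLIES 0)) XOR ((1 AND 1) XOR (NOT 0 IMPLIES NOT 1))) -> 0
  row 14 [01110]: (((1 OR 1) IMPLIES (NOT 1 IMPLIES 0)) XOR ((1 AND 1) XOR (NOT 0 IMPLIES NOT 0))) -> 1
  row 15 [01111]: (((1 OR 1) IMPLIES (NOT 1 IMPLIES 0)) XOR ((1 AND 1) XOR (NOT 0 IMPLIES NOT 1))) -> 0
  row 16 [10000]: (((0 OR 0) IMPLIES (NOT 0 IMPLIES 1)) XOR ((0 AND 0) XOR (NOT 1 IMPLIES NOT 0))) -> 0
  row 17 [10001]: (((0 OR 0) IMPLIES (NOT 0 IMPLIES 1)) XOR ((0 AND 0) XOR (NOT 1 IMPLIES NOT 1))) -> 0
  row 18 [10010]: (((1 OR 1) IMPLIES (NOT 0 IMPLIES 1)) XOR ((0 AND 0) XOR (NOT 1 IMPLIES NOT 0))) -> 0
  row 19 [10011]: (((1 OR 1) IMPLIES (NOT 0 IMPLIES 1)) XOR ((0 AND 0) XOR (NOT 1 IMPLIES NOT 1))) -> 0
  row 20 [10100]: (((0 OR 0) IMPLIES (NOT 0 IMPLIES 1)) XOR ((0 AND 1) XOR (NOT 1 IMPLIES NOT 0))) -> 0
  row 21 [10101]: (((0 OR 0) IMPLIES (NOT 0 IMPLIES 1)) XOR ((0 AND 1) XOR (NOT 1 IMPLIES NOT 1))) -> 0
  row 22 [10110]: (((1 OR 1) IMPLIES (NOT 0 IMPLIES 1)) XOR ((0 AND 1) XOR (NOT 1 IMPLIES NOT 0))) -> 0
  row 23 [10111]: (((1 OR 1) IMPLIES (NOT 0 IMPLIES 1)) XOR ((0 AND 1) XOR (NOT 1 IMPLIES NOT 1))) -> 0
  row 24 [11000]: (((0 OR 0) IMPLIES (NOT 1 IMPLIES 1)) XOR ((1 AND 0) XOR (NOT 1 IMPLIES NOT 0))) -> 0
  row 25 [11001]: (((0 OR 0) IMPLIES (NOT 1 IMPLIES 1)) XOR ((1 AND 0) XOR (NOT 1 IMPLIES NOT 1))) -> 0
  row 26 [11010]: (((1 OR 1) IMPLIES (NOT 1 IMPLIES 1)) XOR ((1 AND 0) XOR (NOT 1 IMPLIES NOT 0))) -> 0
  row 27 [11011]: (((1 OR 1) IMPLIES (NOT 1 IMPLIES 1)) XOR ((1 AND 0) XOR (NOT 1 IMPLIES NOT 1))) -> 0
  row 28 [11100]: (((0 OR 0) IMPLIES (NOT 1 IMPLIES 1)) XOR ((1 AND 1) XOR (NOT 1 IMPLIES NOT 0))) -> 1
  row 29 [11101]: (((0 OR 0) IMPLIES (NOT 1 IMPLIES 1)) XOR ((1 AND 1) XOR (NOT 1 IMPLIES NOT 1))) -> 1
  row 30 [11110]: (((1 OR 1) IMPLIES (NOT 1 IMPLIES 1)) XOR ((1 AND 1) XOR (NOT 1 IMPLIES NOT 0))) -> 1
  row 31 [11111]: (((1 OR 1) IMPLIES (NOT 1 IMPLIES 1)) XOR ((1 AND 1) XOR (NOT 1 IMPLIES NOT 1))) -> 1
Full result column, 4 rows per line (a,b,c fixed per line; d,e runs 00..11 left to right):
  rows 0-3 [a,b,c=000]: 0110  = hex 6
  rows 4-7 [a,b,c=001]: 0110  = hex 6
  rows 8-11 [a,b,c=010]: 0101  = hex 5
  rows 12-15 [a,b,c=011]: 1010  = hex A
  rows 16-19 [a,b,c=100]: 0000  = hex 0
  rows 20-23 [a,b,c=101]: 0000  = hex 0
  rows 24-27 [a,b,c=110]: 0000  = hex 0
  rows 28-31 [a,b,c=111]: 1111  = hex F
Output column (row 0 .. row 31) = 01100110010110100000000000001111
Output column grouped in 4s = 0110 0110 0101 1010 0000 0000 0000 1111 = 0x665A000F
Convert to decimal digit by digit (value = value*16 + digit):
  6 -> 6
  6*16 + 6 = 102
  102*16 + 5 = 1637
  1637*16 + 10 (A) = 26202
  26202*16 + 0 = 419232
  419232*16 + 0 = 6707712
  6707712*16 + 0 = 107323392
  107323392*16 + 15 (F) = 1717174287
Decimal = 1717174287

1717174287
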